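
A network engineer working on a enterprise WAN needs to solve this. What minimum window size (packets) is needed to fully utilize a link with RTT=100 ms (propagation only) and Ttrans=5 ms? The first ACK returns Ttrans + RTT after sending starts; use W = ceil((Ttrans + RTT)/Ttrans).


Given: Ttrans = 5 ms, RTT = 100 ms (= 2 * Tprop, Tprop = 50 ms)
Time until first ACK returns = Ttrans + RTT = 5 + 100 = 105 ms
Need W * Ttrans >= Ttrans + RTT  ->  W >= (Ttrans + RTT) / Ttrans
(Ttrans + RTT) / Ttrans = 105 / 5 = 21
W_min = ceil(21) = 21

21


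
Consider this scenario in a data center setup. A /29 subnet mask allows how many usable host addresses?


Given: subnet mask /29
Host bits = 32 - 29 = 3
Total addresses = 2^3 = 8
Usable hosts = 8 - 2 (network + broadcast) = 6

6


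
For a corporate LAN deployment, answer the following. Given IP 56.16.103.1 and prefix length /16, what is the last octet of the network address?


Given: IP = 56.16.103.1, prefix = /16
Subnet mask = 255.255.0.0
Last octet of IP: 1
Last octet of mask: 0
Network last octet = 1 AND 0 = 0

0


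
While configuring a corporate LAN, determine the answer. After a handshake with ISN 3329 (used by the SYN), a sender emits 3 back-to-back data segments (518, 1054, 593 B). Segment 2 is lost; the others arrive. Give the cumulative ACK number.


SYN uses sequence number 3329; first data byte = ISN + 1 = 3330.
Segment 1: SEQ = 3330, len = 518 B, covers [3330, 3847]
Segment 2: SEQ = 3848, len = 1054 B, covers [3848, 4901] [LOST]
Segment 3: SEQ = 4902, len = 593 B, covers [4902, 5494]
In-order data received: bytes [3330, 3847] (segments 1..1).
Segment 2 missing -> gap begins at byte 3848; later segments buffered out of order.
Cumulative ACK = next expected in-order byte = 3330 + 518 = 3848

3848


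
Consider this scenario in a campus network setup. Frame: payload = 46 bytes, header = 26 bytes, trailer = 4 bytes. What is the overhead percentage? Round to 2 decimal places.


Given: payload = 46 B, header = 26 B, trailer = 4 B
Overhead bytes = header + trailer = 26 + 4 = 30
Total frame = payload + overhead = 46 + 30 = 76
Overhead % = 30 / 76 * 100 = 39.4737% -> 39.47% (2 dp)

39.47


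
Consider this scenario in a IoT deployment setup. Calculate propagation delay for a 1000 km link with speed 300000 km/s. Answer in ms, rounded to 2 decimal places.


Given: distance = 1000 km, speed = 300000 km/s
Delay = distance / speed = 1000 / 300000 seconds
Delay in ms = 1000 * 1000 / 300000
Delay = 3.3333 ms
Rounded to 2 dp = 3.33 ms

3.33


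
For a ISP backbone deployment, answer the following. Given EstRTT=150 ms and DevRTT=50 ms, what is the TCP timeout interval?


Given: EstRTT = 150 ms, DevRTT = 50 ms
Timeout = EstRTT + 4 * DevRTT
4 * DevRTT = 4 * 50 = 200
Timeout = 150 + 200 = 350 ms

350


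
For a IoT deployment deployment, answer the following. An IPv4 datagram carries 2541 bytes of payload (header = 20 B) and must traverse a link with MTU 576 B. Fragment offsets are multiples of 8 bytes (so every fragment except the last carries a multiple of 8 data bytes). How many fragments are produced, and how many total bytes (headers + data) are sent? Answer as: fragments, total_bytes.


Max data per non-final fragment = floor((MTU - header)/8)*8 = floor((576 - 20)/8)*8 = floor(556/8)*8 = 552 B
Final fragment needs no 8-byte alignment: it can carry up to MTU - header = 556 B
Non-final fragments needed = ceil((payload - 556) / 552) = ceil(1985/552) = ceil(3.5960) = 4
Number of fragments = 4 + 1 = 5
Fragment sizes (data): 4 * 552 B + 333 B (last, 333 <= 556 OK)
Total bytes sent = payload + n_frags * header = 2541 + 5*20 = 2541 + 100 = 2641 B

5, 2641


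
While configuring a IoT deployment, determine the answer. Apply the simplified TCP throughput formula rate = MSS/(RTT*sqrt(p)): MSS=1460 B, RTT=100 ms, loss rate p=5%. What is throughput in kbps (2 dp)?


Given: MSS = 1460 bytes, RTT = 100 ms, loss = 5%
RTT in seconds = 100 / 1000 = 0.1
Loss rate = 5% = 0.05
sqrt(loss) = sqrt(0.05) = 0.223606797750
Throughput (bytes/s) = 1460 / (0.1 * 0.223606797750) = 65293.1849
Throughput (kbps) = 65293.1849 * 8 / 1000 = 522.345480 -> 522.35 kbps (2 dp)

522.35


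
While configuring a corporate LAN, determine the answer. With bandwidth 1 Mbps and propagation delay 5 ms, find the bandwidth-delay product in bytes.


Given: bandwidth = 1 Mbps, delay = 5 ms
BDP in bits = 1 * 10^6 * 5 / 1000
BDP in bits = 5000
BDP in bytes = 5000 / 8 = 625

625


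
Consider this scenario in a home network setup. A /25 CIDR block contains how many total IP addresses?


Given: CIDR prefix /25
Host bits = 32 - 25 = 7
Total addresses = 2^7 = 128

128


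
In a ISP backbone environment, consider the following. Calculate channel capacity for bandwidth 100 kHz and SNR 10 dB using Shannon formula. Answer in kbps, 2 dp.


Given: B = 100 kHz, SNR = 10 dB
SNR linear = 10^(10/10) = 10
1 + SNR = 11
log2(11) = 3.4594316186
C = 100 * 1000 * 3.4594316186 = 345943.1619 bps
C = 345.943162 kbps -> 345.94 kbps (2 dp)

345.94


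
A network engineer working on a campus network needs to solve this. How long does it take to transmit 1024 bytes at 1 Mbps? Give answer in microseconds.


Given: packet = 1024 bytes, bandwidth = 1 Mbps
Packet in bits = 1024 * 8 = 8192 bits
Bandwidth = 1 * 10^6 = 1000000 bps
Time = 8192 / 1000000 seconds
Time in us = 8192 * 10^6 / 1000000 = 8192

8192


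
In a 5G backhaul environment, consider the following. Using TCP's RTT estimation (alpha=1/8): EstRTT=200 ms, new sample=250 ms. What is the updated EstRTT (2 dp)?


Given: EstRTT = 200 ms, SampleRTT = 250 ms, alpha = 1/8
New EstRTT = (1 - alpha) * EstRTT + alpha * SampleRTT
(7/8) * 200 = 175
(1/8) * 250 = 31.25
New EstRTT = 175 + 31.25 = 206.25 ms -> 206.25 ms (2 dp)

206.25


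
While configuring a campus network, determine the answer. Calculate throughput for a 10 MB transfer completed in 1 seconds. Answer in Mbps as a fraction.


Given: file = 10 MB, time = 1 s
File in Mb = 10 * 8 = 80 Mb
Throughput = 80 / 1 Mbps
Throughput = 80 Mbps

80


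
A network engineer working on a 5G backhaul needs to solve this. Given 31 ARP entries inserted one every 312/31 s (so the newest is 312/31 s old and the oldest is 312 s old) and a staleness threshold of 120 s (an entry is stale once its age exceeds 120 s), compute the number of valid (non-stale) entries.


Ages are k * 312/31 s for k = 1..31 (spacing = 10.0645 s).
Entry k is valid iff k * 312/31 <= 120 iff k <= 31 * 120 / 312 = 11.9231
n_valid = floor(11.9231) = 11
(n_stale = 31 - 11 = 20)

11


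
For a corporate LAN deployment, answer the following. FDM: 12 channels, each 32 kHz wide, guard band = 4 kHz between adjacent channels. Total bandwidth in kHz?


Given: 12 channels, 32 kHz each, guard = 4 kHz
Channel bandwidth = 12 * 32 = 384 kHz
Guard bands = 11 gaps * 4 kHz = 44 kHz
Total = 384 + 44 = 428 kHz

428


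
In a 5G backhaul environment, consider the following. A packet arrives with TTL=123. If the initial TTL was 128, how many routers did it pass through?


Given: initial TTL = 128, received TTL = 123
Hops = initial TTL - received TTL
Hops = 128 - 123 = 5

5


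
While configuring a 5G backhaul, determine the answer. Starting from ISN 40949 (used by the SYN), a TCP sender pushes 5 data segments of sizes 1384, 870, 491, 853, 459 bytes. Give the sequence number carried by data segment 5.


The SYN occupies sequence number ISN = 40949, so the first data byte is ISN + 1 = 40950.
SEQ of data segment i = (ISN + 1) + sum of payload sizes of segments 1..i-1.
Segment 1: SEQ = 40950, payload = 1384 bytes
Segment 2: SEQ = 42334, payload = 870 bytes
Segment 3: SEQ = 43204, payload = 491 bytes
Segment 4: SEQ = 43695, payload = 853 bytes
Segment 5: SEQ = 44548, payload = 459 bytes
SEQ of segment 5 = 40950 + 1384 + 870 + 491 + 853 = 44548

44548


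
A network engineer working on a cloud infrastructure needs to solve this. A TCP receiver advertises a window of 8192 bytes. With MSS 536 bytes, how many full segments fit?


Given: RWND = 8192 bytes, MSS = 536 bytes
Full segments = floor(RWND / MSS)
Full segments = floor(8192 / 536)
Full segments = floor(15.2836) = 15

15


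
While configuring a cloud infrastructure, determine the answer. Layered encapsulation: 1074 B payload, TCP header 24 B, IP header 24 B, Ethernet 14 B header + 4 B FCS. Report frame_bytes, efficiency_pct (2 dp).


TCP segment = 1074 + 24 = 1098 B
IP packet = 1098 + 24 = 1122 B
Ethernet frame = 1122 + 14 + 4 = 1140 B
Efficiency = app / frame = 1074 / 1140 = 0.942105 = 94.2105% -> 94.21% (2 dp)

1140, 94.21


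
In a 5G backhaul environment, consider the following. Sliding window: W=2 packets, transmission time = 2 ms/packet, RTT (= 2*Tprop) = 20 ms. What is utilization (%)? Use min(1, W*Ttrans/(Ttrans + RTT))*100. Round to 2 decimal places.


Given: W = 2, Ttrans = 2 ms, RTT = 20 ms (= 2 * Tprop, Tprop = 10 ms)
Cycle time = Ttrans + RTT = 2 + 20 = 22 ms (first packet sent until its ACK returns)
W * Ttrans = 2 * 2 = 4 ms of sending per cycle
W * Ttrans / (Ttrans + RTT) = 4 / 22 = 0.181818
U = min(1, 0.181818) = 0.181818
U% = 18.18%

18.18


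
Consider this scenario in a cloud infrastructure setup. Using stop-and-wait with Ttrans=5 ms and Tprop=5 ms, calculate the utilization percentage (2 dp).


Given: Ttrans = 5 ms, Tprop = 5 ms
RTT = 2 * Tprop = 2 * 5 = 10 ms
U = Ttrans / (Ttrans + RTT)
U = 5 / (5 + 10)
U = 5 / 15 = 0.333333
U% = 33.33%

33.33


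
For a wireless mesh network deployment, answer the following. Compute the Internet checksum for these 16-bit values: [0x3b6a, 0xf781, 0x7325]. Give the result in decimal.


Given words: [0x3b6a, 0xf781, 0x7325]
Step 1: Sum all words
Raw sum = 15210 + 63361 + 29477 = 108048
Step 2: Fold carry: (42512 + 1) = 42513
One's complement = ~42513 & 0xFFFF = 23022

23022


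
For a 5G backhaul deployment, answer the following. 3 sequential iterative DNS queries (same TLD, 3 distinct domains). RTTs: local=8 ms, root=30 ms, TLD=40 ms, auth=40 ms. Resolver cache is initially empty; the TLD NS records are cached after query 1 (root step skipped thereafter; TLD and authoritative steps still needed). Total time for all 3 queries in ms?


Lookup 1 (cold cache): local + root + TLD + auth = 8 + 30 + 40 + 40 = 118 ms
Lookups 2..3 (TLD NS cached -> skip root; new domain -> still ask TLD and auth): local + TLD + auth = 8 + 40 + 40 = 88 ms each
Remaining 2 lookups: 2 * 88 = 176 ms
Total = 118 + 176 = 294 ms

294


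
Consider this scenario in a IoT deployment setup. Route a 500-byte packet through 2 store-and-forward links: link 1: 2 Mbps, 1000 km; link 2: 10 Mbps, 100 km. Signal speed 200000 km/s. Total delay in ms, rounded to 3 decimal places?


Packet = 500 bytes = 4000 bits. Store-and-forward: sum (t_trans + t_prop) per link.
Link 1: t_trans = 4000/(2*10^6) s = 2.0000 ms; t_prop = 1000/200000 s = 5.0000 ms; subtotal = 7.0000 ms
Link 2: t_trans = 4000/(10*10^6) s = 0.4000 ms; t_prop = 100/200000 s = 0.5000 ms; subtotal = 0.9000 ms
End-to-end = 7.0000 + 0.9000 = 7.9000 ms -> 7.900 ms (3 dp)

7.900


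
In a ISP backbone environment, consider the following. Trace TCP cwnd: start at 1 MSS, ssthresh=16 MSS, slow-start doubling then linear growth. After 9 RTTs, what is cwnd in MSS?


RTT 0: cwnd = 1 MSS (initial)
RTT 1: cwnd = 2 MSS (slow start, doubled)
RTT 2: cwnd = 4 MSS (slow start, doubled)
RTT 3: cwnd = 8 MSS (slow start, doubled)
RTT 4: cwnd = 16 MSS (slow start, doubled)
RTT 5: cwnd = 17 MSS (congestion avoidance, +1)
RTT 6: cwnd = 18 MSS (congestion avoidance, +1)
RTT 7: cwnd = 19 MSS (congestion avoidance, +1)
RTT 8: cwnd = 20 MSS (congestion avoidance, +1)
RTT 9: cwnd = 21 MSS (congestion avoidance, +1)

21


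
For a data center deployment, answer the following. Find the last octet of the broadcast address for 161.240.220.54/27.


Given: IP = 161.240.220.54, prefix = /27
Host bits = 32 - 27 = 5
Network last octet = 54 AND mask = 32
Host part size = 2^5 - 1 = 31
Broadcast last octet = 32 OR 31 = 63

63


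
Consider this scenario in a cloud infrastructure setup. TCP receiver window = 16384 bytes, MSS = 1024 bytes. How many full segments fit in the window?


Given: RWND = 16384 bytes, MSS = 1024 bytes
Full segments = floor(RWND / MSS)
Full segments = floor(16384 / 1024)
Full segments = floor(16.0) = 16

16


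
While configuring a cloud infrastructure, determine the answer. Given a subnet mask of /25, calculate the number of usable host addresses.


Given: subnet mask /25
Host bits = 32 - 25 = 7
Total addresses = 2^7 = 128
Usable hosts = 128 - 2 (network + broadcast) = 126

126


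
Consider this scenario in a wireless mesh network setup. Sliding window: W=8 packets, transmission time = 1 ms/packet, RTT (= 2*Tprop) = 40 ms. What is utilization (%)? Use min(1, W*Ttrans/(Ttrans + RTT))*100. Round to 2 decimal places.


Given: W = 8, Ttrans = 1 ms, RTT = 40 ms (= 2 * Tprop, Tprop = 20 ms)
Cycle time = Ttrans + RTT = 1 + 40 = 41 ms (first packet sent until its ACK returns)
W * Ttrans = 8 * 1 = 8 ms of sending per cycle
W * Ttrans / (Ttrans + RTT) = 8 / 41 = 0.195122
U = min(1, 0.195122) = 0.195122
U% = 19.51%

19.51


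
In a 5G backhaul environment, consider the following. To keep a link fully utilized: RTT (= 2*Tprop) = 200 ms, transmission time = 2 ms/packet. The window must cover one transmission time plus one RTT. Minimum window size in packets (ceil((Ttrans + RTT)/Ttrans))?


Given: Ttrans = 2 ms, RTT = 200 ms (= 2 * Tprop, Tprop = 100 ms)
Time until first ACK returns = Ttrans + RTT = 2 + 200 = 202 ms
Need W * Ttrans >= Ttrans + RTT  ->  W >= (Ttrans + RTT) / Ttrans
(Ttrans + RTT) / Ttrans = 202 / 2 = 101
W_min = ceil(101) = 101

101


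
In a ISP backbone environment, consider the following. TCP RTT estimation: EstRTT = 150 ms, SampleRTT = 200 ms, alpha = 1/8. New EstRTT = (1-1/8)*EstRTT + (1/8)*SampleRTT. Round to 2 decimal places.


Given: EstRTT = 150 ms, SampleRTT = 200 ms, alpha = 1/8
New EstRTT = (1 - alpha) * EstRTT + alpha * SampleRTT
(7/8) * 150 = 131.25
(1/8) * 200 = 25
New EstRTT = 131.25 + 25 = 156.25 ms -> 156.25 ms (2 dp)

156.25


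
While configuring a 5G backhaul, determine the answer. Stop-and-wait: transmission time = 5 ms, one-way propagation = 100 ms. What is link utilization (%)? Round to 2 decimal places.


Given: Ttrans = 5 ms, Tprop = 100 ms
RTT = 2 * Tprop = 2 * 100 = 200 ms
U = Ttrans / (Ttrans + RTT)
U = 5 / (5 + 200)
U = 5 / 205 = 0.02439
U% = 2.44%

2.44


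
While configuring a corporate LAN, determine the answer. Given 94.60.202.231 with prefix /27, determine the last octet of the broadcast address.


Given: IP = 94.60.202.231, prefix = /27
Host bits = 32 - 27 = 5
Network last octet = 231 AND mask = 224
Host part size = 2^5 - 1 = 31
Broadcast last octet = 224 OR 31 = 255

255


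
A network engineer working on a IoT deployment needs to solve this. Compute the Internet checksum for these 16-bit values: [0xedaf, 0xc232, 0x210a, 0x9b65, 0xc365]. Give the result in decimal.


Given words: [0xedaf, 0xc232, 0x210a, 0x9b65, 0xc365]
Step 1: Sum all words
Raw sum = 60847 + 49714 + 8458 + 39781 + 50021 = 208821
Step 2: Fold carry: (12213 + 3) = 12216
One's complement = ~12216 & 0xFFFF = 53319

53319


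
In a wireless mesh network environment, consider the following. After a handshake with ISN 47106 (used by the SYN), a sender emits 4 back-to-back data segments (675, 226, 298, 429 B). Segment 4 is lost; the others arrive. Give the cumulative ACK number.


SYN uses sequence number 47106; first data byte = ISN + 1 = 47107.
Segment 1: SEQ = 47107, len = 675 B, covers [47107, 47781]
Segment 2: SEQ = 47782, len = 226 B, covers [47782, 48007]
Segment 3: SEQ = 48008, len = 298 B, covers [48008, 48305]
Segment 4: SEQ = 48306, len = 429 B, covers [48306, 48734] [LOST]
In-order data received: bytes [47107, 48305] (segments 1..3).
Segment 4 missing -> gap begins at byte 48306.
Cumulative ACK = next expected in-order byte = 47107 + 675 + 226 + 298 = 48306

48306


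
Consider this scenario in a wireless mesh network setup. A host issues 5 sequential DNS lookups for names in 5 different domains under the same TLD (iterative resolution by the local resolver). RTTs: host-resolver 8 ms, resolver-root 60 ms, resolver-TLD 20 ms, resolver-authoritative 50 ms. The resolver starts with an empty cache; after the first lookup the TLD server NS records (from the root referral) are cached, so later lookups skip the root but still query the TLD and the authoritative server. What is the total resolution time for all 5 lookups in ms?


Lookup 1 (cold cache): local + root + TLD + auth = 8 + 60 + 20 + 50 = 138 ms
Lookups 2..5 (TLD NS cached -> skip root; new domain -> still ask TLD and auth): local + TLD + auth = 8 + 20 + 50 = 78 ms each
Remaining 4 lookups: 4 * 78 = 312 ms
Total = 138 + 312 = 450 ms

450


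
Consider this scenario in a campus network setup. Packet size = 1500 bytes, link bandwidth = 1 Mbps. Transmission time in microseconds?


Given: packet = 1500 bytes, bandwidth = 1 Mbps
Packet in bits = 1500 * 8 = 12000 bits
Bandwidth = 1 * 10^6 = 1000000 bps
Time = 12000 / 1000000 seconds
Time in us = 12000 * 10^6 / 1000000 = 12000

12000


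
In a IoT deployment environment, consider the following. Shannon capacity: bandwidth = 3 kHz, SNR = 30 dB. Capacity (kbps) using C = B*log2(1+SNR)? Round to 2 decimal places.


Given: B = 3 kHz, SNR = 30 dB
SNR linear = 10^(30/10) = 1000
1 + SNR = 1001
log2(1001) = 9.9672262588
C = 3 * 1000 * 9.9672262588 = 29901.6788 bps
C = 29.901679 kbps -> 29.90 kbps (2 dp)

29.90


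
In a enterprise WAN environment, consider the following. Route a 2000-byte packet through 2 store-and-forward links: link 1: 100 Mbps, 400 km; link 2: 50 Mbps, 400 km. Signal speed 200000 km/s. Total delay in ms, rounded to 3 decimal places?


Packet = 2000 bytes = 16000 bits. Store-and-forward: sum (t_trans + t_prop) per link.
Link 1: t_trans = 16000/(100*10^6) s = 0.1600 ms; t_prop = 400/200000 s = 2.0000 ms; subtotal = 2.1600 ms
Link 2: t_trans = 16000/(50*10^6) s = 0.3200 ms; t_prop = 400/200000 s = 2.0000 ms; subtotal = 2.3200 ms
End-to-end = 2.1600 + 2.3200 = 4.4800 ms -> 4.480 ms (3 dp)

4.480


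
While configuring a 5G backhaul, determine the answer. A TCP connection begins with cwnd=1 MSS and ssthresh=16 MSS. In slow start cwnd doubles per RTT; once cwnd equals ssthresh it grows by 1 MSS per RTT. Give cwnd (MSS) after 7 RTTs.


RTT 0: cwnd = 1 MSS (initial)
RTT 1: cwnd = 2 MSS (slow start, doubled)
RTT 2: cwnd = 4 MSS (slow start, doubled)
RTT 3: cwnd = 8 MSS (slow start, doubled)
RTT 4: cwnd = 16 MSS (slow start, doubled)
RTT 5: cwnd = 17 MSS (congestion avoidance, +1)
RTT 6: cwnd = 18 MSS (congestion avoidance, +1)
RTT 7: cwnd = 19 MSS (congestion avoidance, +1)

19


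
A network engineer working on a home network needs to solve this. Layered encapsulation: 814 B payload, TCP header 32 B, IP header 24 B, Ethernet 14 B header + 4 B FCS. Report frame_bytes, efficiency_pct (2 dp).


TCP segment = 814 + 32 = 846 B
IP packet = 846 + 24 = 870 B
Ethernet frame = 870 + 14 + 4 = 888 B
Efficiency = app / frame = 814 / 888 = 0.916667 = 91.6667% -> 91.67% (2 dp)

888, 91.67


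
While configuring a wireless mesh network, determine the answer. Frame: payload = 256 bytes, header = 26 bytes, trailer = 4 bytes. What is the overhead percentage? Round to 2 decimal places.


Given: payload = 256 B, header = 26 B, trailer = 4 B
Overhead bytes = header + trailer = 26 + 4 = 30
Total frame = payload + overhead = 256 + 30 = 286
Overhead % = 30 / 286 * 100 = 10.4895% -> 10.49% (2 dp)

10.49


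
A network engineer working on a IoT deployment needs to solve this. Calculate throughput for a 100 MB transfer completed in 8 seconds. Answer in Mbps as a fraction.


Given: file = 100 MB, time = 8 s
File in Mb = 100 * 8 = 800 Mb
Throughput = 800 / 8 Mbps
Throughput = 100 Mbps

100


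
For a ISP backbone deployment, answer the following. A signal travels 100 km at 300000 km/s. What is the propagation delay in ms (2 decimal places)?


Given: distance = 100 km, speed = 300000 km/s
Delay = distance / speed = 100 / 300000 seconds
Delay in ms = 100 * 1000 / 300000
Delay = 0.3333 ms
Rounded to 2 dp = 0.33 ms

0.33


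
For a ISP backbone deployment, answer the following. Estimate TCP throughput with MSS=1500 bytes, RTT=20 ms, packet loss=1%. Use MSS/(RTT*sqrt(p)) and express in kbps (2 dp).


Given: MSS = 1500 bytes, RTT = 20 ms, loss = 1%
RTT in seconds = 20 / 1000 = 0.02
Loss rate = 1% = 0.01
sqrt(loss) = sqrt(0.01) = 0.1
Throughput (bytes/s) = 1500 / (0.02 * 0.1) = 750000.0000
Throughput (kbps) = 750000.0000 * 8 / 1000 = 6000.000000 -> 6000.00 kbps (2 dp)

6000.00


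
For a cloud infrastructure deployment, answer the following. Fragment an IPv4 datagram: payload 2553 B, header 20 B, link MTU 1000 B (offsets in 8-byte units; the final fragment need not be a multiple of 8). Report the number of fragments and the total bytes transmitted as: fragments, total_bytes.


Max data per non-final fragment = floor((MTU - header)/8)*8 = floor((1000 - 20)/8)*8 = floor(980/8)*8 = 976 B
Final fragment needs no 8-byte alignment: it can carry up to MTU - header = 980 B
Non-final fragments needed = ceil((payload - 980) / 976) = ceil(1573/976) = ceil(1.6117) = 2
Number of fragments = 2 + 1 = 3
Fragment sizes (data): 2 * 976 B + 601 B (last, 601 <= 980 OK)
Total bytes sent = payload + n_frags * header = 2553 + 3*20 = 2553 + 60 = 2613 B

3, 2613


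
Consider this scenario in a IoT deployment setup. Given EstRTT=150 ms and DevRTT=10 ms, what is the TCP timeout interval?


Given: EstRTT = 150 ms, DevRTT = 10 ms
Timeout = EstRTT + 4 * DevRTT
4 * DevRTT = 4 * 10 = 40
Timeout = 150 + 40 = 190 ms

190


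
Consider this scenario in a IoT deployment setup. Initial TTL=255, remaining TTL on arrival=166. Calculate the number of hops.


Given: initial TTL = 255, received TTL = 166
Hops = initial TTL - received TTL
Hops = 255 - 166 = 89

89


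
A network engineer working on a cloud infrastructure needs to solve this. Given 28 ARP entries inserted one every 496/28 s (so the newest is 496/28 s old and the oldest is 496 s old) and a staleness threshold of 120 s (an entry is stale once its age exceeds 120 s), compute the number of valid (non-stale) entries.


Ages are k * 496/28 s for k = 1..28 (spacing = 17.7143 s).
Entry k is valid iff k * 496/28 <= 120 iff k <= 28 * 120 / 496 = 6.7742
n_valid = floor(6.7742) = 6
(n_stale = 28 - 6 = 22)

6


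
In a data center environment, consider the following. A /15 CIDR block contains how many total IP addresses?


Given: CIDR prefix /15
Host bits = 32 - 15 = 17
Total addresses = 2^17 = 131072

131072


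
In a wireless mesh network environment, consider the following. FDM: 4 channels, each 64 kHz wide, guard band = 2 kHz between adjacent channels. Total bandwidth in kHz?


Given: 4 channels, 64 kHz each, guard = 2 kHz
Channel bandwidth = 4 * 64 = 256 kHz
Guard bands = 3 gaps * 2 kHz = 6 kHz
Total = 256 + 6 = 262 kHz

262


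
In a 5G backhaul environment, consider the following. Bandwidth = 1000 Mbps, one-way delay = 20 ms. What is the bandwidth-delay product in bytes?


Given: bandwidth = 1000 Mbps, delay = 20 ms
BDP in bits = 1000 * 10^6 * 20 / 1000
BDP in bits = 20000000
BDP in bytes = 20000000 / 8 = 2500000

2500000


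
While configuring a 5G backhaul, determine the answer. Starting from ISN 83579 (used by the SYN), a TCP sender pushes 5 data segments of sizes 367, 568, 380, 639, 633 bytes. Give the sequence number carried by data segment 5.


The SYN occupies sequence number ISN = 83579, so the first data byte is ISN + 1 = 83580.
SEQ of data segment i = (ISN + 1) + sum of payload sizes of segments 1..i-1.
Segment 1: SEQ = 83580, payload = 367 bytes
Segment 2: SEQ = 83947, payload = 568 bytes
Segment 3: SEQ = 84515, payload = 380 bytes
Segment 4: SEQ = 84895, payload = 639 bytes
Segment 5: SEQ = 85534, payload = 633 bytes
SEQ of segment 5 = 83580 + 367 + 568 + 380 + 639 = 85534

85534


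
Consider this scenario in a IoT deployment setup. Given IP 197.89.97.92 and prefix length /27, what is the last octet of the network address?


Given: IP = 197.89.97.92, prefix = /27
Subnet mask = 255.255.255.224
Last octet of IP: 92
Last octet of mask: 224
Network last octet = 92 AND 224 = 64

64


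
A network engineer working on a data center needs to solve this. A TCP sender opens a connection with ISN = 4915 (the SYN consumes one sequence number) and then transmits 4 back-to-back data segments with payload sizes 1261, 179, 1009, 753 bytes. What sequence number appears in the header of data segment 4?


The SYN occupies sequence number ISN = 4915, so the first data byte is ISN + 1 = 4916.
SEQ of data segment i = (ISN + 1) + sum of payload sizes of segments 1..i-1.
Segment 1: SEQ = 4916, payload = 1261 bytes
Segment 2: SEQ = 6177, payload = 179 bytes
Segment 3: SEQ = 6356, payload = 1009 bytes
Segment 4: SEQ = 7365, payload = 753 bytes
SEQ of segment 4 = 4916 + 1261 + 179 + 1009 = 7365

7365


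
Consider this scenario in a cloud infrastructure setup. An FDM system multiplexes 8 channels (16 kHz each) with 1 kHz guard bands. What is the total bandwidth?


Given: 8 channels, 16 kHz each, guard = 1 kHz
Channel bandwidth = 8 * 16 = 128 kHz
Guard bands = 7 gaps * 1 kHz = 7 kHz
Total = 128 + 7 = 135 kHz

135


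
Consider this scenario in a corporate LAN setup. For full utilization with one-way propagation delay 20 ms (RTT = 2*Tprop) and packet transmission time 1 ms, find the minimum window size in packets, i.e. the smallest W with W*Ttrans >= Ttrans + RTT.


Given: Ttrans = 1 ms, RTT = 40 ms (= 2 * Tprop, Tprop = 20 ms)
Time until first ACK returns = Ttrans + RTT = 1 + 40 = 41 ms
Need W * Ttrans >= Ttrans + RTT  ->  W >= (Ttrans + RTT) / Ttrans
(Ttrans + RTT) / Ttrans = 41 / 1 = 41
W_min = ceil(41) = 41

41


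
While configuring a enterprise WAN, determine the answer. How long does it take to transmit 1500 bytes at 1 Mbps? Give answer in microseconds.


Given: packet = 1500 bytes, bandwidth = 1 Mbps
Packet in bits = 1500 * 8 = 12000 bits
Bandwidth = 1 * 10^6 = 1000000 bps
Time = 12000 / 1000000 seconds
Time in us = 12000 * 10^6 / 1000000 = 12000

12000


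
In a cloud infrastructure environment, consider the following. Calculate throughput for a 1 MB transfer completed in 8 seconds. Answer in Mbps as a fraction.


Given: file = 1 MB, time = 8 s
File in Mb = 1 * 8 = 8 Mb
Throughput = 8 / 8 Mbps
Throughput = 1 Mbps

1


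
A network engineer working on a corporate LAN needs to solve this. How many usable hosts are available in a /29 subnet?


Given: subnet mask /29
Host bits = 32 - 29 = 3
Total addresses = 2^3 = 8
Usable hosts = 8 - 2 (network + broadcast) = 6

6


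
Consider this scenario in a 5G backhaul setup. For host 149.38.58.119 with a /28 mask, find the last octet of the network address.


Given: IP = 149.38.58.119, prefix = /28
Subnet mask = 255.255.255.240
Last octet of IP: 119
Last octet of mask: 240
Network last octet = 119 AND 240 = 112

112


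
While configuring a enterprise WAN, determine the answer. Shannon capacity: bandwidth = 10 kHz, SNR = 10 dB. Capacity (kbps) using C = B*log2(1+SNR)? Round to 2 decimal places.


Given: B = 10 kHz, SNR = 10 dB
SNR linear = 10^(10/10) = 10
1 + SNR = 11
log2(11) = 3.4594316186
C = 10 * 1000 * 3.4594316186 = 34594.3162 bps
C = 34.594316 kbps -> 34.59 kbps (2 dp)

34.59


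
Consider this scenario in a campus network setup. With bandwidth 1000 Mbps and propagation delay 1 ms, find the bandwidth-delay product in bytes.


Given: bandwidth = 1000 Mbps, delay = 1 ms
BDP in bits = 1000 * 10^6 * 1 / 1000
BDP in bits = 1000000
BDP in bytes = 1000000 / 8 = 125000

125000


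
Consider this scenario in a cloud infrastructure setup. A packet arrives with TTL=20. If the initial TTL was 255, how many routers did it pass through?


Given: initial TTL = 255, received TTL = 20
Hops = initial TTL - received TTL
Hops = 255 - 20 = 235

235


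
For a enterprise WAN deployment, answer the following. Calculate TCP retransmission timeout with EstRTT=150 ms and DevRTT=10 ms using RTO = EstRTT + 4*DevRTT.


Given: EstRTT = 150 ms, DevRTT = 10 ms
Timeout = EstRTT + 4 * DevRTT
4 * DevRTT = 4 * 10 = 40
Timeout = 150 + 40 = 190 ms

190


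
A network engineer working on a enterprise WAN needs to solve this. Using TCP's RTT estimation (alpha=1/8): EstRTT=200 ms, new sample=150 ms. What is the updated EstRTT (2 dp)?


Given: EstRTT = 200 ms, SampleRTT = 150 ms, alpha = 1/8
New EstRTT = (1 - alpha) * EstRTT + alpha * SampleRTT
(7/8) * 200 = 175
(1/8) * 150 = 18.75
New EstRTT = 175 + 18.75 = 193.75 ms -> 193.75 ms (2 dp)

193.75


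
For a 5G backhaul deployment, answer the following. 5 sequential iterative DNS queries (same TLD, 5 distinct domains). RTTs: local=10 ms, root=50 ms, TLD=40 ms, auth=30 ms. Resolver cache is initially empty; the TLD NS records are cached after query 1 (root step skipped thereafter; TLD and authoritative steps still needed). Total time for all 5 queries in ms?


Lookup 1 (cold cache): local + root + TLD + auth = 10 + 50 + 40 + 30 = 130 ms
Lookups 2..5 (TLD NS cached -> skip root; new domain -> still ask TLD and auth): local + TLD + auth = 10 + 40 + 30 = 80 ms each
Remaining 4 lookups: 4 * 80 = 320 ms
Total = 130 + 320 = 450 ms

450


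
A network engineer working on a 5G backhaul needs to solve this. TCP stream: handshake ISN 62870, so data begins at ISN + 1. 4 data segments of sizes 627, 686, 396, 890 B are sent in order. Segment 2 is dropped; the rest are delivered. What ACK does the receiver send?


SYN uses sequence number 62870; first data byte = ISN + 1 = 62871.
Segment 1: SEQ = 62871, len = 627 B, covers [62871, 63497]
Segment 2: SEQ = 63498, len = 686 B, covers [63498, 64183] [LOST]
Segment 3: SEQ = 64184, len = 396 B, covers [64184, 64579]
Segment 4: SEQ = 64580, len = 890 B, covers [64580, 65469]
In-order data received: bytes [62871, 63497] (segments 1..1).
Segment 2 missing -> gap begins at byte 63498; later segments buffered out of order.
Cumulative ACK = next expected in-order byte = 62871 + 627 = 63498

63498


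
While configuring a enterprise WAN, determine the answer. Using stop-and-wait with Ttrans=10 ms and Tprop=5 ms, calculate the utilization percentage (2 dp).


Given: Ttrans = 10 ms, Tprop = 5 ms
RTT = 2 * Tprop = 2 * 5 = 10 ms
U = Ttrans / (Ttrans + RTT)
U = 10 / (10 + 10)
U = 10 / 20 = 0.5
U% = 50.00%

50.00


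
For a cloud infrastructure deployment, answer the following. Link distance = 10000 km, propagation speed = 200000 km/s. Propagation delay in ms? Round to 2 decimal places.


Given: distance = 10000 km, speed = 200000 km/s
Delay = distance / speed = 10000 / 200000 seconds
Delay in ms = 10000 * 1000 / 200000
Delay = 50.0000 ms
Rounded to 2 dp = 50.00 ms

50.00


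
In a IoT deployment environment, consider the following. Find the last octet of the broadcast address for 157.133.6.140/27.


Given: IP = 157.133.6.140, prefix = /27
Host bits = 32 - 27 = 5
Network last octet = 140 AND mask = 128
Host part size = 2^5 - 1 = 31
Broadcast last octet = 128 OR 31 = 159

159


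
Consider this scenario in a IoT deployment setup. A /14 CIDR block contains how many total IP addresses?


Given: CIDR prefix /14
Host bits = 32 - 14 = 18
Total addresses = 2^18 = 262144

262144


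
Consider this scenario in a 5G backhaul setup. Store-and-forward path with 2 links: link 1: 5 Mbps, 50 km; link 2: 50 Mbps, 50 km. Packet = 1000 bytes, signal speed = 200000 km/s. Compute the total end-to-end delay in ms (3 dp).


Packet = 1000 bytes = 8000 bits. Store-and-forward: sum (t_trans + t_prop) per link.
Link 1: t_trans = 8000/(5*10^6) s = 1.6000 ms; t_prop = 50/200000 s = 0.2500 ms; subtotal = 1.8500 ms
Link 2: t_trans = 8000/(50*10^6) s = 0.1600 ms; t_prop = 50/200000 s = 0.2500 ms; subtotal = 0.4100 ms
End-to-end = 1.8500 + 0.4100 = 2.2600 ms -> 2.260 ms (3 dp)

2.260


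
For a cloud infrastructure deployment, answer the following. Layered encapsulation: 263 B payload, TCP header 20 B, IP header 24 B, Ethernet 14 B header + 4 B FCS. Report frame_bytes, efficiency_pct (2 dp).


TCP segment = 263 + 20 = 283 B
IP packet = 283 + 24 = 307 B
Ethernet frame = 307 + 14 + 4 = 325 B
Efficiency = app / frame = 263 / 325 = 0.809231 = 80.9231% -> 80.92% (2 dp)

325, 80.92


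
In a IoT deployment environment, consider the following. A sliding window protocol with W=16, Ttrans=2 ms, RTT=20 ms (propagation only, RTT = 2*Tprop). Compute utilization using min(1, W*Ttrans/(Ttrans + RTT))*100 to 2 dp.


Given: W = 16, Ttrans = 2 ms, RTT = 20 ms (= 2 * Tprop, Tprop = 10 ms)
Cycle time = Ttrans + RTT = 2 + 20 = 22 ms (first packet sent until its ACK returns)
W * Ttrans = 16 * 2 = 32 ms of sending per cycle
W * Ttrans / (Ttrans + RTT) = 32 / 22 = 1.454545
U = min(1, 1.454545) = 1.000000
U% = 100.00%

100.00


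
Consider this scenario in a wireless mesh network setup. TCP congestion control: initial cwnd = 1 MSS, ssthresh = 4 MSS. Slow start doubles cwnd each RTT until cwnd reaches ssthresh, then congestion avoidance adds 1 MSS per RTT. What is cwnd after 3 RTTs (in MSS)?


RTT 0: cwnd = 1 MSS (initial)
RTT 1: cwnd = 2 MSS (slow start, doubled)
RTT 2: cwnd = 4 MSS (slow start, doubled)
RTT 3: cwnd = 5 MSS (congestion avoidance, +1)

5


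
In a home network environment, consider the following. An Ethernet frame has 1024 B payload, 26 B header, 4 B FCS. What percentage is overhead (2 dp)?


Given: payload = 1024 B, header = 26 B, trailer = 4 B
Overhead bytes = header + trailer = 26 + 4 = 30
Total frame = payload + overhead = 1024 + 30 = 1054
Overhead % = 30 / 1054 * 100 = 2.8463% -> 2.85% (2 dp)

2.85


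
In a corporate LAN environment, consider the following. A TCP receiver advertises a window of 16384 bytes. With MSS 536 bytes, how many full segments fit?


Given: RWND = 16384 bytes, MSS = 536 bytes
Full segments = floor(RWND / MSS)
Full segments = floor(16384 / 536)
Full segments = floor(30.5672) = 30

30


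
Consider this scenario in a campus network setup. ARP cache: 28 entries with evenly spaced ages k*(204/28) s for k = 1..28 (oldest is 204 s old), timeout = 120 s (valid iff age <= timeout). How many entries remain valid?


Ages are k * 204/28 s for k = 1..28 (spacing = 7.2857 s).
Entry k is valid iff k * 204/28 <= 120 iff k <= 28 * 120 / 204 = 16.4706
n_valid = floor(16.4706) = 16
(n_stale = 28 - 16 = 12)

16


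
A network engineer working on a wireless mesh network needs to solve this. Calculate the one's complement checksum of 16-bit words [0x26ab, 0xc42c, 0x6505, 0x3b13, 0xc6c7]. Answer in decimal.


Given words: [0x26ab, 0xc42c, 0x6505, 0x3b13, 0xc6c7]
Step 1: Sum all words
Raw sum = 9899 + 50220 + 25861 + 15123 + 50887 = 151990
Step 2: Fold carry: (20918 + 2) = 20920
One's complement = ~20920 & 0xFFFF = 44615

44615


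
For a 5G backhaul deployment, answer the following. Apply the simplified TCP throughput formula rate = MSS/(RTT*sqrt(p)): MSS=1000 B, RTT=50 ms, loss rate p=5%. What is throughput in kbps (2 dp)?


Given: MSS = 1000 bytes, RTT = 50 ms, loss = 5%
RTT in seconds = 50 / 1000 = 0.05
Loss rate = 5% = 0.05
sqrt(loss) = sqrt(0.05) = 0.223606797750
Throughput (bytes/s) = 1000 / (0.05 * 0.223606797750) = 89442.7191
Throughput (kbps) = 89442.7191 * 8 / 1000 = 715.541753 -> 715.54 kbps (2 dp)

715.54


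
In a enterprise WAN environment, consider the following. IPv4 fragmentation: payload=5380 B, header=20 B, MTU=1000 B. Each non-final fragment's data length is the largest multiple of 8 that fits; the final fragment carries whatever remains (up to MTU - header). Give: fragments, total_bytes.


Max data per non-final fragment = floor((MTU - header)/8)*8 = floor((1000 - 20)/8)*8 = floor(980/8)*8 = 976 B
Final fragment needs no 8-byte alignment: it can carry up to MTU - header = 980 B
Non-final fragments needed = ceil((payload - 980) / 976) = ceil(4400/976) = ceil(4.5082) = 5
Number of fragments = 5 + 1 = 6
Fragment sizes (data): 5 * 976 B + 500 B (last, 500 <= 980 OK)
Total bytes sent = payload + n_frags * header = 5380 + 6*20 = 5380 + 120 = 5500 B

6, 5500


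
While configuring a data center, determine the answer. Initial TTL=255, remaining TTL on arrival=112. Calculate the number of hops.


Given: initial TTL = 255, received TTL = 112
Hops = initial TTL - received TTL
Hops = 255 - 112 = 143

143


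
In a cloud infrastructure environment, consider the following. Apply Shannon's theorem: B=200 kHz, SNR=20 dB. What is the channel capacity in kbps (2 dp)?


Given: B = 200 kHz, SNR = 20 dB
SNR linear = 10^(20/10) = 100
1 + SNR = 101
log2(101) = 6.6582114828
C = 200 * 1000 * 6.6582114828 = 1331642.2966 bps
C = 1331.642297 kbps -> 1331.64 kbps (2 dp)

1331.64


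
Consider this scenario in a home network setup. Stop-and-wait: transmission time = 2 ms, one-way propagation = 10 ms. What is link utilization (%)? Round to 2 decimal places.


Given: Ttrans = 2 ms, Tprop = 10 ms
RTT = 2 * Tprop = 2 * 10 = 20 ms
U = Ttrans / (Ttrans + RTT)
U = 2 / (2 + 20)
U = 2 / 22 = 0.090909
U% = 9.09%

9.09


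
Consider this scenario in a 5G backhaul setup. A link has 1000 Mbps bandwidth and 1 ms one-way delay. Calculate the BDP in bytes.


Given: bandwidth = 1000 Mbps, delay = 1 ms
BDP in bits = 1000 * 10^6 * 1 / 1000
BDP in bits = 1000000
BDP in bytes = 1000000 / 8 = 125000

125000


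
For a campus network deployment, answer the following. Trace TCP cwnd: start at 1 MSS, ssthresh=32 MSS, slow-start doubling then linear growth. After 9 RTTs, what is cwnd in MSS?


RTT 0: cwnd = 1 MSS (initial)
RTT 1: cwnd = 2 MSS (slow start, doubled)
RTT 2: cwnd = 4 MSS (slow start, doubled)
RTT 3: cwnd = 8 MSS (slow start, doubled)
RTT 4: cwnd = 16 MSS (slow start, doubled)
RTT 5: cwnd = 32 MSS (slow start, doubled)
RTT 6: cwnd = 33 MSS (congestion avoidance, +1)
RTT 7: cwnd = 34 MSS (congestion avoidance, +1)
RTT 8: cwnd = 35 MSS (congestion avoidance, +1)
RTT 9: cwnd = 36 MSS (congestion avoidance, +1)

36


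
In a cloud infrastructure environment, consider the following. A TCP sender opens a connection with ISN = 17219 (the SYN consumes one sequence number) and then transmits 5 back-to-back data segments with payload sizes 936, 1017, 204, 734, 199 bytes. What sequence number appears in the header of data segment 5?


The SYN occupies sequence number ISN = 17219, so the first data byte is ISN + 1 = 17220.
SEQ of data segment i = (ISN + 1) + sum of payload sizes of segments 1..i-1.
Segment 1: SEQ = 17220, payload = 936 bytes
Segment 2: SEQ = 18156, payload = 1017 bytes
Segment 3: SEQ = 19173, payload = 204 bytes
Segment 4: SEQ = 19377, payload = 734 bytes
Segment 5: SEQ = 20111, payload = 199 bytes
SEQ of segment 5 = 17220 + 936 + 1017 + 204 + 734 = 20111

20111


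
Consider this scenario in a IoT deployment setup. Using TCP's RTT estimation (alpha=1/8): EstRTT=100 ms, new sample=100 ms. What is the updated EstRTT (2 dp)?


Given: EstRTT = 100 ms, SampleRTT = 100 ms, alpha = 1/8
New EstRTT = (1 - alpha) * EstRTT + alpha * SampleRTT
(7/8) * 100 = 87.5
(1/8) * 100 = 12.5
New EstRTT = 87.5 + 12.5 = 100 ms -> 100.00 ms (2 dp)

100.00


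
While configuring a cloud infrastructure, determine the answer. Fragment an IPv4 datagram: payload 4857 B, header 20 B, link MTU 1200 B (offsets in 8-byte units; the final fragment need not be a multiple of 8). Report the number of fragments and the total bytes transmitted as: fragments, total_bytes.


Max data per non-final fragment = floor((MTU - header)/8)*8 = floor((1200 - 20)/8)*8 = floor(1180/8)*8 = 1176 B
Final fragment needs no 8-byte alignment: it can carry up to MTU - header = 1180 B
Non-final fragments needed = ceil((payload - 1180) / 1176) = ceil(3677/1176) = ceil(3.1267) = 4
Number of fragments = 4 + 1 = 5
Fragment sizes (data): 4 * 1176 B + 153 B (last, 153 <= 1180 OK)
Total bytes sent = payload + n_frags * header = 4857 + 5*20 = 4857 + 100 = 4957 B

5, 4957


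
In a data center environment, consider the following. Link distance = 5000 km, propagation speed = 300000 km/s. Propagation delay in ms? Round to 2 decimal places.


Given: distance = 5000 km, speed = 300000 km/s
Delay = distance / speed = 5000 / 300000 seconds
Delay in ms = 5000 * 1000 / 300000
Delay = 16.6667 ms
Rounded to 2 dp = 16.67 ms

16.67
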